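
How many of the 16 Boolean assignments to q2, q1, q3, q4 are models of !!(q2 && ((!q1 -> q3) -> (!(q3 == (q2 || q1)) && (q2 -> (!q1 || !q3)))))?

Initial set: {!!(q2 && ((!q1 -> q3) -> (!(q3 == (q2 || q1)) && (q2 -> (!q1 || !q3)))))}.
!!(q2 && ((!q1 -> q3) -> (!(q3 == (q2 || q1)) && (q2 -> (!q1 || !q3))))): drop double negation, giving (q2 && ((!q1 -> q3) -> (!(q3 == (q2 || q1)) && (q2 -> (!q1 || !q3))))).
(q2 && ((!q1 -> q3) -> (!(q3 == (q2 || q1)) && (q2 -> (!q1 || !q3))))): α-rule — add q2, ((!q1 -> q3) -> (!(q3 == (q2 || q1)) && (q2 -> (!q1 || !q3)))).
((!q1 -> q3) -> (!(q3 == (q2 || q1)) && (q2 -> (!q1 || !q3)))): β-rule — branch into !(!q1 -> q3)  //  (!(q3 == (q2 || q1)) && (q2 -> (!q1 || !q3))).
  branch 1 (add !(!q1 -> q3)):
    !(!q1 -> q3): α-rule — add !q1, !q3.
    ○ open, literals {q1=F, q2=T, q3=F}.
  branch 2 (add (!(q3 == (q2 || q1)) && (q2 -> (!q1 || !q3)))):
    (!(q3 == (q2 || q1)) && (q2 -> (!q1 || !q3))): α-rule — add !(q3 == (q2 || q1)), (q2 -> (!q1 || !q3)).
    !(q3 == (q2 || q1)): β-rule — branch into q3, !(q2 || q1)  //  !q3, (q2 || q1).
      branch 2.1 (add q3, !(q2 || q1)):
        !(q2 || q1): α-rule — add !q2, !q1.
        × closes — contains both q2 and !q2.
      branch 2.2 (add !q3, (q2 || q1)):
        (q2 -> (!q1 || !q3)): β-rule — branch into !q2  //  (!q1 || !q3).
          branch 2.2.1 (add !q2):
            × closes — contains both q2 and !q2.
          branch 2.2.2 (add (!q1 || !q3)):
            (q2 || q1): β-rule — branch into q2  //  q1.
              branch 2.2.2.1 (add q2):
                (!q1 || !q3): β-rule — branch into !q1  //  !q3.
                  branch 2.2.2.1.1 (add !q1):
                    ○ open, literals {q1=F, q2=T, q3=F}.
                  branch 2.2.2.1.2 (add !q3):
                    ○ open, literals {q2=T, q3=F}.
              branch 2.2.2.2 (add q1):
                (!q1 || !q3): β-rule — branch into !q1  //  !q3.
                  branch 2.2.2.2.1 (add !q1):
                    × closes — contains both q1 and !q1.
                  branch 2.2.2.2.2 (add !q3):
                    ○ open, literals {q1=T, q2=T, q3=F}.
3 branches closed, 4 open.
Each open branch fixes some atoms; the unmentioned ones are free. Counting distinct full assignments: branch {q1=F, q2=T, q3=F} (q4) contributes 2 new; branch {q1=F, q2=T, q3=F} (q4) contributes 0 new; branch {q2=T, q3=F} (q1, q4) contributes 2 new; branch {q1=T, q2=T, q3=F} (q4) contributes 0 new. Total: 4.

4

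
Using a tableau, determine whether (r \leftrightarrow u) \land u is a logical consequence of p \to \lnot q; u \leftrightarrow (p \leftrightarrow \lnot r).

Initial set: {(p \to \lnot q); (u \leftrightarrow (p \leftrightarrow \lnot r)); \lnot ((r \leftrightarrow u) \land u)}.
(p \to \lnot q): β-rule — branch into \lnot p  //  \lnot q.
  branch 1 (add \lnot p):
    (u \leftrightarrow (p \leftrightarrow \lnot r)): β-rule — branch into u, (p \leftrightarrow \lnot r)  //  \lnot u, \lnot (p \leftrightarrow \lnot r).
      branch 1.1 (add u, (p \leftrightarrow \lnot r)):
        \lnot ((r \leftrightarrow u) \land u): β-rule — branch into \lnot (r \leftrightarrow u)  //  \lnot u.
          branch 1.1.1 (add \lnot (r \leftrightarrow u)):
            (p \leftrightarrow \lnot r): β-rule — branch into p, \lnot r  //  \lnot p, \lnot \lnot r.
              branch 1.1.1.1 (add p, \lnot r):
                × closes — contains both p and \lnot p.
              branch 1.1.1.2 (add \lnot p, \lnot \lnot r):
                \lnot (r \leftrightarrow u): β-rule — branch into r, \lnot u  //  \lnot r, u.
                  branch 1.1.1.2.1 (add r, \lnot u):
                    × closes — contains both u and \lnot u.
                  branch 1.1.1.2.2 (add \lnot r, u):
                    × closes — contains both r and \lnot r.
          branch 1.1.2 (add \lnot u):
            × closes — contains both u and \lnot u.
      branch 1.2 (add \lnot u, \lnot (p \leftrightarrow \lnot r)):
        \lnot ((r \leftrightarrow u) \land u): β-rule — branch into \lnot (r \leftrightarrow u)  //  \lnot u.
          branch 1.2.1 (add \lnot (r \leftrightarrow u)):
            \lnot (p \leftrightarrow \lnot r): β-rule — branch into p, \lnot \lnot r  //  \lnot p, \lnot r.
              branch 1.2.1.1 (add p, \lnot \lnot r):
                × closes — contains both p and \lnot p.
              branch 1.2.1.2 (add \lnot p, \lnot r):
                \lnot (r \leftrightarrow u): β-rule — branch into r, \lnot u  //  \lnot r, u.
                  branch 1.2.1.2.1 (add r, \lnot u):
                    × closes — contains both r and \lnot r.
                  branch 1.2.1.2.2 (add \lnot r, u):
                    × closes — contains both u and \lnot u.
          branch 1.2.2 (add \lnot u):
            \lnot (p \leftrightarrow \lnot r): β-rule — branch into p, \lnot \lnot r  //  \lnot p, \lnot r.
              branch 1.2.2.1 (add p, \lnot \lnot r):
                × closes — contains both p and \lnot p.
              branch 1.2.2.2 (add \lnot p, \lnot r):
                ○ open, literals {p=0, r=0, u=0}.
  branch 2 (add \lnot q):
    (u \leftrightarrow (p \leftrightarrow \lnot r)): β-rule — branch into u, (p \leftrightarrow \lnot r)  //  \lnot u, \lnot (p \leftrightarrow \lnot r).
      branch 2.1 (add u, (p \leftrightarrow \lnot r)):
        \lnot ((r \leftrightarrow u) \land u): β-rule — branch into \lnot (r \leftrightarrow u)  //  \lnot u.
          branch 2.1.1 (add \lnot (r \leftrightarrow u)):
            (p \leftrightarrow \lnot r): β-rule — branch into p, \lnot r  //  \lnot p, \lnot \lnot r.
              branch 2.1.1.1 (add p, \lnot r):
                \lnot (r \leftrightarrow u): β-rule — branch into r, \lnot u  //  \lnot r, u.
                  branch 2.1.1.1.1 (add r, \lnot u):
                    × closes — contains both r and \lnot r.
                  branch 2.1.1.1.2 (add \lnot r, u):
                    ○ open, literals {p=1, q=0, r=0, u=1}.
              branch 2.1.1.2 (add \lnot p, \lnot \lnot r):
                \lnot (r \leftrightarrow u): β-rule — branch into r, \lnot u  //  \lnot r, u.
                  branch 2.1.1.2.1 (add r, \lnot u):
                    × closes — contains both u and \lnot u.
                  branch 2.1.1.2.2 (add \lnot r, u):
                    × closes — contains both r and \lnot r.
          branch 2.1.2 (add \lnot u):
            × closes — contains both u and \lnot u.
      branch 2.2 (add \lnot u, \lnot (p \leftrightarrow \lnot r)):
        \lnot ((r \leftrightarrow u) \land u): β-rule — branch into \lnot (r \leftrightarrow u)  //  \lnot u.
          branch 2.2.1 (add \lnot (r \leftrightarrow u)):
            \lnot (p \leftrightarrow \lnot r): β-rule — branch into p, \lnot \lnot r  //  \lnot p, \lnot r.
              branch 2.2.1.1 (add p, \lnot \lnot r):
                \lnot (r \leftrightarrow u): β-rule — branch into r, \lnot u  //  \lnot r, u.
                  branch 2.2.1.1.1 (add r, \lnot u):
                    ○ open, literals {p=1, q=0, r=1, u=0}.
                  branch 2.2.1.1.2 (add \lnot r, u):
                    × closes — contains both r and \lnot r.
              branch 2.2.1.2 (add \lnot p, \lnot r):
                \lnot (r \leftrightarrow u): β-rule — branch into r, \lnot u  //  \lnot r, u.
                  branch 2.2.1.2.1 (add r, \lnot u):
                    × closes — contains both r and \lnot r.
                  branch 2.2.1.2.2 (add \lnot r, u):
                    × closes — contains both u and \lnot u.
          branch 2.2.2 (add \lnot u):
            \lnot (p \leftrightarrow \lnot r): β-rule — branch into p, \lnot \lnot r  //  \lnot p, \lnot r.
              branch 2.2.2.1 (add p, \lnot \lnot r):
                ○ open, literals {p=1, q=0, r=1, u=0}.
              branch 2.2.2.2 (add \lnot p, \lnot r):
                ○ open, literals {p=0, q=0, r=0, u=0}.
15 branches closed, 5 open.
An open branch gives a countermodel: p=0, r=0, u=0 (unmentioned atoms arbitrary); the premises hold there but the conclusion fails.

No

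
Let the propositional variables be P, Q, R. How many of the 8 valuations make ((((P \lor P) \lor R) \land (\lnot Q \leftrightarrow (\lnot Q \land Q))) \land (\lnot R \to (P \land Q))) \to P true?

7

Initial set: {(((((P \lor P) \lor R) \land (\lnot Q \leftrightarrow (\lnot Q \land Q))) \land (\lnot R \to (P \land Q))) \to P)}.
(((((P \lor P) \lor R) \land (\lnot Q \leftrightarrow (\lnot Q \land Q))) \land (\lnot R \to (P \land Q))) \to P): β-rule — branch into \lnot ((((P \lor P) \lor R) \land (\lnot Q \leftrightarrow (\lnot Q \land Q))) \land (\lnot R \to (P \land Q)))  //  P.
  branch 1 (add \lnot ((((P \lor P) \lor R) \land (\lnot Q \leftrightarrow (\lnot Q \land Q))) \land (\lnot R \to (P \land Q)))):
    \lnot ((((P \lor P) \lor R) \land (\lnot Q \leftrightarrow (\lnot Q \land Q))) \land (\lnot R \to (P \land Q))): β-rule — branch into \lnot (((P \lor P) \lor R) \land (\lnot Q \leftrightarrow (\lnot Q \land Q)))  //  \lnot (\lnot R \to (P \land Q)).
      branch 1.1 (add \lnot (((P \lor P) \lor R) \land (\lnot Q \leftrightarrow (\lnot Q \land Q)))):
        \lnot (((P \lor P) \lor R) \land (\lnot Q \leftrightarrow (\lnot Q \land Q))): β-rule — branch into \lnot ((P \lor P) \lor R)  //  \lnot (\lnot Q \leftrightarrow (\lnot Q \land Q)).
          branch 1.1.1 (add \lnot ((P \lor P) \lor R)):
            \lnot ((P \lor P) \lor R): α-rule — add \lnot (P \lor P), \lnot R.
            \lnot (P \lor P): α-rule — add \lnot P, \lnot P.
            ○ open, literals {P=false, R=false}.
          branch 1.1.2 (add \lnot (\lnot Q \leftrightarrow (\lnot Q \land Q))):
            \lnot (\lnot Q \leftrightarrow (\lnot Q \land Q)): β-rule — branch into \lnot Q, \lnot (\lnot Q \land Q)  //  \lnot \lnot Q, (\lnot Q \land Q).
              branch 1.1.2.1 (add \lnot Q, \lnot (\lnot Q \land Q)):
                \lnot (\lnot Q \land Q): β-rule — branch into \lnot \lnot Q  //  \lnot Q.
                  branch 1.1.2.1.1 (add \lnot \lnot Q):
                    × closes — contains both Q and \lnot Q.
                  branch 1.1.2.1.2 (add \lnot Q):
                    ○ open, literals {Q=false}.
              branch 1.1.2.2 (add \lnot \lnot Q, (\lnot Q \land Q)):
                (\lnot Q \land Q): α-rule — add \lnot Q, Q.
                × closes — contains both Q and \lnot Q.
      branch 1.2 (add \lnot (\lnot R \to (P \land Q))):
        \lnot (\lnot R \to (P \land Q)): α-rule — add \lnot R, \lnot (P \land Q).
        \lnot (P \land Q): β-rule — branch into \lnot P  //  \lnot Q.
          branch 1.2.1 (add \lnot P):
            ○ open, literals {P=false, R=false}.
          branch 1.2.2 (add \lnot Q):
            ○ open, literals {Q=false, R=false}.
  branch 2 (add P):
    ○ open, literals {P=true}.
2 branches closed, 5 open.
Each open branch fixes some atoms; the unmentioned ones are free. Counting distinct full assignments: branch {P=false, R=false} (Q) contributes 2 new; branch {Q=false} (P, R) contributes 3 new; branch {P=false, R=false} (Q) contributes 0 new; branch {Q=false, R=false} (P) contributes 0 new; branch {P=true} (Q, R) contributes 2 new. Total: 7.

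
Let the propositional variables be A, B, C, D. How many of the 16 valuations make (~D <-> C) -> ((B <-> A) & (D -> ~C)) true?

Initial set: {((~D <-> C) -> ((B <-> A) & (D -> ~C)))}.
((~D <-> C) -> ((B <-> A) & (D -> ~C))): β-rule — branch into ~(~D <-> C)  //  ((B <-> A) & (D -> ~C)).
  branch 1 (add ~(~D <-> C)):
    ~(~D <-> C): β-rule — branch into ~D, ~C  //  ~~D, C.
      branch 1.1 (add ~D, ~C):
        ○ open, literals {C=false, D=false}.
      branch 1.2 (add ~~D, C):
        ○ open, literals {C=true, D=true}.
  branch 2 (add ((B <-> A) & (D -> ~C))):
    ((B <-> A) & (D -> ~C)): α-rule — add (B <-> A), (D -> ~C).
    (B <-> A): β-rule — branch into B, A  //  ~B, ~A.
      branch 2.1 (add B, A):
        (D -> ~C): β-rule — branch into ~D  //  ~C.
          branch 2.1.1 (add ~D):
            ○ open, literals {A=true, B=true, D=false}.
          branch 2.1.2 (add ~C):
            ○ open, literals {A=true, B=true, C=false}.
      branch 2.2 (add ~B, ~A):
        (D -> ~C): β-rule — branch into ~D  //  ~C.
          branch 2.2.1 (add ~D):
            ○ open, literals {A=false, B=false, D=false}.
          branch 2.2.2 (add ~C):
            ○ open, literals {A=false, B=false, C=false}.
0 branches closed, 6 open.
Each open branch fixes some atoms; the unmentioned ones are free. Counting distinct full assignments: branch {C=false, D=false} (A, B) contributes 4 new; branch {C=true, D=true} (A, B) contributes 4 new; branch {A=true, B=true, D=false} (C) contributes 1 new; branch {A=true, B=true, C=false} (D) contributes 1 new; branch {A=false, B=false, D=false} (C) contributes 1 new; branch {A=false, B=false, C=false} (D) contributes 1 new. Total: 12.

12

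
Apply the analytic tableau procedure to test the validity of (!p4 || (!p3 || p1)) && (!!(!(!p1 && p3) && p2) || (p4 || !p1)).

Assume the negation and expand:
Initial set: {!((!p4 || (!p3 || p1)) && (!!(!(!p1 && p3) && p2) || (p4 || !p1)))}.
!((!p4 || (!p3 || p1)) && (!!(!(!p1 && p3) && p2) || (p4 || !p1))): β-rule — branch into !(!p4 || (!p3 || p1))  //  !(!!(!(!p1 && p3) && p2) || (p4 || !p1)).
  branch 1 (add !(!p4 || (!p3 || p1))):
    !(!p4 || (!p3 || p1)): α-rule — add !!p4, !(!p3 || p1).
    !(!p3 || p1): α-rule — add !!p3, !p1.
    ○ open, literals {p1=F, p3=T, p4=T}.
  branch 2 (add !(!!(!(!p1 && p3) && p2) || (p4 || !p1))):
    !(!!(!(!p1 && p3) && p2) || (p4 || !p1)): α-rule — add !!!(!(!p1 && p3) && p2), !(p4 || !p1).
    !!!(!(!p1 && p3) && p2): drop double negation, giving !(!(!p1 && p3) && p2).
    !(p4 || !p1): α-rule — add !p4, !!p1.
    !(!(!p1 && p3) && p2): β-rule — branch into !!(!p1 && p3)  //  !p2.
      branch 2.1 (add !!(!p1 && p3)):
        !!(!p1 && p3): α-rule — add !p1, p3.
        × closes — contains both p1 and !p1.
      branch 2.2 (add !p2):
        ○ open, literals {p1=T, p2=F, p4=F}.
1 branch closed, 2 open.
An open branch gives a countermodel: p1=F, p3=T, p4=T (unmentioned atoms arbitrary); under it the original formula is false.

Not valid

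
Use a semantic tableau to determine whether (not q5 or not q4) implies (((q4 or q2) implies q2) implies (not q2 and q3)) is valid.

Not valid

Assume the negation and expand:
Initial set: {not ((not q5 or not q4) implies (((q4 or q2) implies q2) implies (not q2 and q3)))}.
not ((not q5 or not q4) implies (((q4 or q2) implies q2) implies (not q2 and q3))): α-rule — add (not q5 or not q4), not (((q4 or q2) implies q2) implies (not q2 and q3)).
not (((q4 or q2) implies q2) implies (not q2 and q3)): α-rule — add ((q4 or q2) implies q2), not (not q2 and q3).
(not q5 or not q4): β-rule — branch into not q5  //  not q4.
  branch 1 (add not q5):
    ((q4 or q2) implies q2): β-rule — branch into not (q4 or q2)  //  q2.
      branch 1.1 (add not (q4 or q2)):
        not (q4 or q2): α-rule — add not q4, not q2.
        not (not q2 and q3): β-rule — branch into not not q2  //  not q3.
          branch 1.1.1 (add not not q2):
            × closes — contains both q2 and not q2.
          branch 1.1.2 (add not q3):
            ○ open, literals {q2=F, q3=F, q4=F, q5=F}.
      branch 1.2 (add q2):
        not (not q2 and q3): β-rule — branch into not not q2  //  not q3.
          branch 1.2.1 (add not not q2):
            ○ open, literals {q2=T, q5=F}.
          branch 1.2.2 (add not q3):
            ○ open, literals {q2=T, q3=F, q5=F}.
  branch 2 (add not q4):
    ((q4 or q2) implies q2): β-rule — branch into not (q4 or q2)  //  q2.
      branch 2.1 (add not (q4 or q2)):
        not (q4 or q2): α-rule — add not q4, not q2.
        not (not q2 and q3): β-rule — branch into not not q2  //  not q3.
          branch 2.1.1 (add not not q2):
            × closes — contains both q2 and not q2.
          branch 2.1.2 (add not q3):
            ○ open, literals {q2=F, q3=F, q4=F}.
      branch 2.2 (add q2):
        not (not q2 and q3): β-rule — branch into not not q2  //  not q3.
          branch 2.2.1 (add not not q2):
            ○ open, literals {q2=T, q4=F}.
          branch 2.2.2 (add not q3):
            ○ open, literals {q2=T, q3=F, q4=F}.
2 branches closed, 6 open.
An open branch gives a countermodel: q2=F, q3=F, q4=F, q5=F (unmentioned atoms arbitrary); under it the original formula is false.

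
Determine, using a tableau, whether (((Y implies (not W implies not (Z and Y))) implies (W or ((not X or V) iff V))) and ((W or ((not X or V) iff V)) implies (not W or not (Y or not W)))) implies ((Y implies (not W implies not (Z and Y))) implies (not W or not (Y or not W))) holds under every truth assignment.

Valid

Assume the negation and expand:
Initial set: {not ((((Y implies (not W implies not (Z and Y))) implies (W or ((not X or V) iff V))) and ((W or ((not X or V) iff V)) implies (not W or not (Y or not W)))) implies ((Y implies (not W implies not (Z and Y))) implies (not W or not (Y or not W))))}.
not ((((Y implies (not W implies not (Z and Y))) implies (W or ((not X or V) iff V))) and ((W or ((not X or V) iff V)) implies (not W or not (Y or not W)))) implies ((Y implies (not W implies not (Z and Y))) implies (not W or not (Y or not W)))): α-rule — add (((Y implies (not W implies not (Z and Y))) implies (W or ((not X or V) iff V))) and ((W or ((not X or V) iff V)) implies (not W or not (Y or not W)))), not ((Y implies (not W implies not (Z and Y))) implies (not W or not (Y or not W))).
(((Y implies (not W implies not (Z and Y))) implies (W or ((not X or V) iff V))) and ((W or ((not X or V) iff V)) implies (not W or not (Y or not W)))): α-rule — add ((Y implies (not W implies not (Z and Y))) implies (W or ((not X or V) iff V))), ((W or ((not X or V) iff V)) implies (not W or not (Y or not W))).
not ((Y implies (not W implies not (Z and Y))) implies (not W or not (Y or not W))): α-rule — add (Y implies (not W implies not (Z and Y))), not (not W or not (Y or not W)).
not (not W or not (Y or not W)): α-rule — add not not W, not not (Y or not W).
((Y implies (not W implies not (Z and Y))) implies (W or ((not X or V) iff V))): β-rule — branch into not (Y implies (not W implies not (Z and Y)))  //  (W or ((not X or V) iff V)).
  branch 1 (add not (Y implies (not W implies not (Z and Y)))):
    not (Y implies (not W implies not (Z and Y))): α-rule — add Y, not (not W implies not (Z and Y)).
    not (not W implies not (Z and Y)): α-rule — add not W, not not (Z and Y).
    × closes — contains both W and not W.
  branch 2 (add (W or ((not X or V) iff V))):
    ((W or ((not X or V) iff V)) implies (not W or not (Y or not W))): β-rule — branch into not (W or ((not X or V) iff V))  //  (not W or not (Y or not W)).
      branch 2.1 (add not (W or ((not X or V) iff V))):
        not (W or ((not X or V) iff V)): α-rule — add not W, not ((not X or V) iff V).
        × closes — contains both W and not W.
      branch 2.2 (add (not W or not (Y or not W))):
        (Y implies (not W implies not (Z and Y))): β-rule — branch into not Y  //  (not W implies not (Z and Y)).
          branch 2.2.1 (add not Y):
            not not (Y or not W): β-rule — branch into Y  //  not W.
              branch 2.2.1.1 (add Y):
                × closes — contains both Y and not Y.
              branch 2.2.1.2 (add not W):
                × closes — contains both W and not W.
          branch 2.2.2 (add (not W implies not (Z and Y))):
            not not (Y or not W): β-rule — branch into Y  //  not W.
              branch 2.2.2.1 (add Y):
                (W or ((not X or V) iff V)): β-rule — branch into W  //  ((not X or V) iff V).
                  branch 2.2.2.1.1 (add W):
                    (not W or not (Y or not W)): β-rule — branch into not W  //  not (Y or not W).
                      branch 2.2.2.1.1.1 (add not W):
                        × closes — contains both W and not W.
                      branch 2.2.2.1.1.2 (add not (Y or not W)):
                        not (Y or not W): α-rule — add not Y, not not W.
                        × closes — contains both Y and not Y.
                  branch 2.2.2.1.2 (add ((not X or V) iff V)):
                    (not W or not (Y or not W)): β-rule — branch into not W  //  not (Y or not W).
                      branch 2.2.2.1.2.1 (add not W):
                        × closes — contains both W and not W.
                      branch 2.2.2.1.2.2 (add not (Y or not W)):
                        not (Y or not W): α-rule — add not Y, not not W.
                        × closes — contains both Y and not Y.
              branch 2.2.2.2 (add not W):
                × closes — contains both W and not W.
All 9 branches close.
Every branch closed, so the negation is unsatisfiable and the formula is valid.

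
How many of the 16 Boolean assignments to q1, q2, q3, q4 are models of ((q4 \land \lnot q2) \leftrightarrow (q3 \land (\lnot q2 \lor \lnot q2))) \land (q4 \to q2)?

10

Initial set: {(((q4 \land \lnot q2) \leftrightarrow (q3 \land (\lnot q2 \lor \lnot q2))) \land (q4 \to q2))}.
(((q4 \land \lnot q2) \leftrightarrow (q3 \land (\lnot q2 \lor \lnot q2))) \land (q4 \to q2)): α-rule — add ((q4 \land \lnot q2) \leftrightarrow (q3 \land (\lnot q2 \lor \lnot q2))), (q4 \to q2).
((q4 \land \lnot q2) \leftrightarrow (q3 \land (\lnot q2 \lor \lnot q2))): β-rule — branch into (q4 \land \lnot q2), (q3 \land (\lnot q2 \lor \lnot q2))  //  \lnot (q4 \land \lnot q2), \lnot (q3 \land (\lnot q2 \lor \lnot q2)).
  branch 1 (add (q4 \land \lnot q2), (q3 \land (\lnot q2 \lor \lnot q2))):
    (q4 \land \lnot q2): α-rule — add q4, \lnot q2.
    (q3 \land (\lnot q2 \lor \lnot q2)): α-rule — add q3, (\lnot q2 \lor \lnot q2).
    (q4 \to q2): β-rule — branch into \lnot q4  //  q2.
      branch 1.1 (add \lnot q4):
        × closes — contains both q4 and \lnot q4.
      branch 1.2 (add q2):
        × closes — contains both q2 and \lnot q2.
  branch 2 (add \lnot (q4 \land \lnot q2), \lnot (q3 \land (\lnot q2 \lor \lnot q2))):
    (q4 \to q2): β-rule — branch into \lnot q4  //  q2.
      branch 2.1 (add \lnot q4):
        \lnot (q4 \land \lnot q2): β-rule — branch into \lnot q4  //  \lnot \lnot q2.
          branch 2.1.1 (add \lnot q4):
            \lnot (q3 \land (\lnot q2 \lor \lnot q2)): β-rule — branch into \lnot q3  //  \lnot (\lnot q2 \lor \lnot q2).
              branch 2.1.1.1 (add \lnot q3):
                ○ open, literals {q3=false, q4=false}.
              branch 2.1.1.2 (add \lnot (\lnot q2 \lor \lnot q2)):
                \lnot (\lnot q2 \lor \lnot q2): α-rule — add \lnot \lnot q2, \lnot \lnot q2.
                ○ open, literals {q2=true, q4=false}.
          branch 2.1.2 (add \lnot \lnot q2):
            \lnot (q3 \land (\lnot q2 \lor \lnot q2)): β-rule — branch into \lnot q3  //  \lnot (\lnot q2 \lor \lnot q2).
              branch 2.1.2.1 (add \lnot q3):
                ○ open, literals {q2=true, q3=false, q4=false}.
              branch 2.1.2.2 (add \lnot (\lnot q2 \lor \lnot q2)):
                \lnot (\lnot q2 \lor \lnot q2): α-rule — add \lnot \lnot q2, \lnot \lnot q2.
                ○ open, literals {q2=true, q4=false}.
      branch 2.2 (add q2):
        \lnot (q4 \land \lnot q2): β-rule — branch into \lnot q4  //  \lnot \lnot q2.
          branch 2.2.1 (add \lnot q4):
            \lnot (q3 \land (\lnot q2 \lor \lnot q2)): β-rule — branch into \lnot q3  //  \lnot (\lnot q2 \lor \lnot q2).
              branch 2.2.1.1 (add \lnot q3):
                ○ open, literals {q2=true, q3=false, q4=false}.
              branch 2.2.1.2 (add \lnot (\lnot q2 \lor \lnot q2)):
                \lnot (\lnot q2 \lor \lnot q2): α-rule — add \lnot \lnot q2, \lnot \lnot q2.
                ○ open, literals {q2=true, q4=false}.
          branch 2.2.2 (add \lnot \lnot q2):
            \lnot (q3 \land (\lnot q2 \lor \lnot q2)): β-rule — branch into \lnot q3  //  \lnot (\lnot q2 \lor \lnot q2).
              branch 2.2.2.1 (add \lnot q3):
                ○ open, literals {q2=true, q3=false}.
              branch 2.2.2.2 (add \lnot (\lnot q2 \lor \lnot q2)):
                \lnot (\lnot q2 \lor \lnot q2): α-rule — add \lnot \lnot q2, \lnot \lnot q2.
                ○ open, literals {q2=true}.
2 branches closed, 8 open.
Each open branch fixes some atoms; the unmentioned ones are free. Counting distinct full assignments: branch {q3=false, q4=false} (q1, q2) contributes 4 new; branch {q2=true, q4=false} (q1, q3) contributes 2 new; branch {q2=true, q3=false, q4=false} (q1) contributes 0 new; branch {q2=true, q4=false} (q1, q3) contributes 0 new; branch {q2=true, q3=false, q4=false} (q1) contributes 0 new; branch {q2=true, q4=false} (q1, q3) contributes 0 new; branch {q2=true, q3=false} (q1, q4) contributes 2 new; branch {q2=true} (q1, q3, q4) contributes 2 new. Total: 10.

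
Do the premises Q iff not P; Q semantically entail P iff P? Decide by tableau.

Initial set: {(Q iff not P); Q; not (P iff P)}.
(Q iff not P): β-rule — branch into Q, not P  //  not Q, not not P.
  branch 1 (add Q, not P):
    not (P iff P): β-rule — branch into P, not P  //  not P, P.
      branch 1.1 (add P, not P):
        × closes — contains both P and not P.
      branch 1.2 (add not P, P):
        × closes — contains both P and not P.
  branch 2 (add not Q, not not P):
    × closes — contains both Q and not Q.
All 3 branches close.
Every branch closed, so the premises entail the conclusion.

Yes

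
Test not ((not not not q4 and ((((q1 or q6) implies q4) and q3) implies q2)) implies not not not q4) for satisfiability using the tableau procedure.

Initial set: {not ((not not not q4 and ((((q1 or q6) implies q4) and q3) implies q2)) implies not not not q4)}.
not ((not not not q4 and ((((q1 or q6) implies q4) and q3) implies q2)) implies not not not q4): α-rule — add (not not not q4 and ((((q1 or q6) implies q4) and q3) implies q2)), not not not not q4.
(not not not q4 and ((((q1 or q6) implies q4) and q3) implies q2)): α-rule — add not not not q4, ((((q1 or q6) implies q4) and q3) implies q2).
not not not not q4: drop double negation, giving not not q4.
not not not q4: drop double negation, giving not q4.
× closes — contains both q4 and not q4.
All 1 branch closes.
Every branch closed; the formula is unsatisfiable.

Unsatisfiable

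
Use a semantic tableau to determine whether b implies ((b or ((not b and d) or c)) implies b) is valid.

Valid

Assume the negation and expand:
Initial set: {not (b implies ((b or ((not b and d) or c)) implies b))}.
not (b implies ((b or ((not b and d) or c)) implies b)): α-rule — add b, not ((b or ((not b and d) or c)) implies b).
not ((b or ((not b and d) or c)) implies b): α-rule — add (b or ((not b and d) or c)), not b.
× closes — contains both b and not b.
All 1 branch closes.
Every branch closed, so the negation is unsatisfiable and the formula is valid.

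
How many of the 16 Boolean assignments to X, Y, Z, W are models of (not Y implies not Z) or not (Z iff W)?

14

Initial set: {((not Y implies not Z) or not (Z iff W))}.
((not Y implies not Z) or not (Z iff W)): β-rule — branch into (not Y implies not Z)  //  not (Z iff W).
  branch 1 (add (not Y implies not Z)):
    (not Y implies not Z): β-rule — branch into not not Y  //  not Z.
      branch 1.1 (add not not Y):
        ○ open, literals {Y=T}.
      branch 1.2 (add not Z):
        ○ open, literals {Z=F}.
  branch 2 (add not (Z iff W)):
    not (Z iff W): β-rule — branch into Z, not W  //  not Z, W.
      branch 2.1 (add Z, not W):
        ○ open, literals {W=F, Z=T}.
      branch 2.2 (add not Z, W):
        ○ open, literals {W=T, Z=F}.
0 branches closed, 4 open.
Each open branch fixes some atoms; the unmentioned ones are free. Counting distinct full assignments: branch {Y=T} (X, Z, W) contributes 8 new; branch {Z=F} (X, Y, W) contributes 4 new; branch {W=F, Z=T} (X, Y) contributes 2 new; branch {W=T, Z=F} (X, Y) contributes 0 new. Total: 14.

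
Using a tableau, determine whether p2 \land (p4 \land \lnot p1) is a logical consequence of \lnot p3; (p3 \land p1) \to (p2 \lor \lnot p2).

Initial set: {T \lnot p3; T ((p3 \land p1) \to (p2 \lor \lnot p2)); F (p2 \land (p4 \land \lnot p1))}.
T ((p3 \land p1) \to (p2 \lor \lnot p2)): β-rule — branch into F (p3 \land p1)  //  T (p2 \lor \lnot p2).
  branch 1 (add F (p3 \land p1)):
    F (p2 \land (p4 \land \lnot p1)): β-rule — branch into F p2  //  F (p4 \land \lnot p1).
      branch 1.1 (add F p2):
        F (p3 \land p1): β-rule — branch into F p3  //  F p1.
          branch 1.1.1 (add F p3):
            ○ open, literals {p2=F, p3=F}.
          branch 1.1.2 (add F p1):
            ○ open, literals {p1=F, p2=F, p3=F}.
      branch 1.2 (add F (p4 \land \lnot p1)):
        F (p3 \land p1): β-rule — branch into F p3  //  F p1.
          branch 1.2.1 (add F p3):
            F (p4 \land \lnot p1): β-rule — branch into F p4  //  F \lnot p1.
              branch 1.2.1.1 (add F p4):
                ○ open, literals {p3=F, p4=F}.
              branch 1.2.1.2 (add F \lnot p1):
                ○ open, literals {p1=T, p3=F}.
          branch 1.2.2 (add F p1):
            F (p4 \land \lnot p1): β-rule — branch into F p4  //  F \lnot p1.
              branch 1.2.2.1 (add F p4):
                ○ open, literals {p1=F, p3=F, p4=F}.
              branch 1.2.2.2 (add F \lnot p1):
                × closes — contains both p1 and \lnot p1.
  branch 2 (add T (p2 \lor \lnot p2)):
    F (p2 \land (p4 \land \lnot p1)): β-rule — branch into F p2  //  F (p4 \land \lnot p1).
      branch 2.1 (add F p2):
        T (p2 \lor \lnot p2): β-rule — branch into T p2  //  T \lnot p2.
          branch 2.1.1 (add T p2):
            × closes — contains both p2 and \lnot p2.
          branch 2.1.2 (add T \lnot p2):
            ○ open, literals {p2=F, p3=F}.
      branch 2.2 (add F (p4 \land \lnot p1)):
        T (p2 \lor \lnot p2): β-rule — branch into T p2  //  T \lnot p2.
          branch 2.2.1 (add T p2):
            F (p4 \land \lnot p1): β-rule — branch into F p4  //  F \lnot p1.
              branch 2.2.1.1 (add F p4):
                ○ open, literals {p2=T, p3=F, p4=F}.
              branch 2.2.1.2 (add F \lnot p1):
                ○ open, literals {p1=T, p2=T, p3=F}.
          branch 2.2.2 (add T \lnot p2):
            F (p4 \land \lnot p1): β-rule — branch into F p4  //  F \lnot p1.
              branch 2.2.2.1 (add F p4):
                ○ open, literals {p2=F, p3=F, p4=F}.
              branch 2.2.2.2 (add F \lnot p1):
                ○ open, literals {p1=T, p2=F, p3=F}.
2 branches closed, 10 open.
An open branch gives a countermodel: p2=F, p3=F (unmentioned atoms arbitrary); the premises hold there but the conclusion fails.

No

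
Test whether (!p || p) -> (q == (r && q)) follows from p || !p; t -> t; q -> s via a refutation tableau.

Initial set: {(p || !p); (t -> t); (q -> s); !((!p || p) -> (q == (r && q)))}.
!((!p || p) -> (q == (r && q))): α-rule — add (!p || p), !(q == (r && q)).
(p || !p): β-rule — branch into p  //  !p.
  branch 1 (add p):
    (t -> t): β-rule — branch into !t  //  t.
      branch 1.1 (add !t):
        (q -> s): β-rule — branch into !q  //  s.
          branch 1.1.1 (add !q):
            (!p || p): β-rule — branch into !p  //  p.
              branch 1.1.1.1 (add !p):
                × closes — contains both p and !p.
              branch 1.1.1.2 (add p):
                !(q == (r && q)): β-rule — branch into q, !(r && q)  //  !q, (r && q).
                  branch 1.1.1.2.1 (add q, !(r && q)):
                    × closes — contains both q and !q.
                  branch 1.1.1.2.2 (add !q, (r && q)):
                    (r && q): α-rule — add r, q.
                    × closes — contains both q and !q.
          branch 1.1.2 (add s):
            (!p || p): β-rule — branch into !p  //  p.
              branch 1.1.2.1 (add !p):
                × closes — contains both p and !p.
              branch 1.1.2.2 (add p):
                !(q == (r && q)): β-rule — branch into q, !(r && q)  //  !q, (r && q).
                  branch 1.1.2.2.1 (add q, !(r && q)):
                    !(r && q): β-rule — branch into !r  //  !q.
                      branch 1.1.2.2.1.1 (add !r):
                        ○ open, literals {p=T, q=T, r=F, s=T, t=F}.
                      branch 1.1.2.2.1.2 (add !q):
                        × closes — contains both q and !q.
                  branch 1.1.2.2.2 (add !q, (r && q)):
                    (r && q): α-rule — add r, q.
                    × closes — contains both q and !q.
      branch 1.2 (add t):
        (q -> s): β-rule — branch into !q  //  s.
          branch 1.2.1 (add !q):
            (!p || p): β-rule — branch into !p  //  p.
              branch 1.2.1.1 (add !p):
                × closes — contains both p and !p.
              branch 1.2.1.2 (add p):
                !(q == (r && q)): β-rule — branch into q, !(r && q)  //  !q, (r && q).
                  branch 1.2.1.2.1 (add q, !(r && q)):
                    × closes — contains both q and !q.
                  branch 1.2.1.2.2 (add !q, (r && q)):
                    (r && q): α-rule — add r, q.
                    × closes — contains both q and !q.
          branch 1.2.2 (add s):
            (!p || p): β-rule — branch into !p  //  p.
              branch 1.2.2.1 (add !p):
                × closes — contains both p and !p.
              branch 1.2.2.2 (add p):
                !(q == (r && q)): β-rule — branch into q, !(r && q)  //  !q, (r && q).
                  branch 1.2.2.2.1 (add q, !(r && q)):
                    !(r && q): β-rule — branch into !r  //  !q.
                      branch 1.2.2.2.1.1 (add !r):
                        ○ open, literals {p=T, q=T, r=F, s=T, t=T}.
                      branch 1.2.2.2.1.2 (add !q):
                        × closes — contains both q and !q.
                  branch 1.2.2.2.2 (add !q, (r && q)):
                    (r && q): α-rule — add r, q.
                    × closes — contains both q and !q.
  branch 2 (add !p):
    (t -> t): β-rule — branch into !t  //  t.
      branch 2.1 (add !t):
        (q -> s): β-rule — branch into !q  //  s.
          branch 2.1.1 (add !q):
            (!p || p): β-rule — branch into !p  //  p.
              branch 2.1.1.1 (add !p):
                !(q == (r && q)): β-rule — branch into q, !(r && q)  //  !q, (r && q).
                  branch 2.1.1.1.1 (add q, !(r && q)):
                    × closes — contains both q and !q.
                  branch 2.1.1.1.2 (add !q, (r && q)):
                    (r && q): α-rule — add r, q.
                    × closes — contains both q and !q.
              branch 2.1.1.2 (add p):
                × closes — contains both p and !p.
          branch 2.1.2 (add s):
            (!p || p): β-rule — branch into !p  //  p.
              branch 2.1.2.1 (add !p):
                !(q == (r && q)): β-rule — branch into q, !(r && q)  //  !q, (r && q).
                  branch 2.1.2.1.1 (add q, !(r && q)):
                    !(r && q): β-rule — branch into !r  //  !q.
                      branch 2.1.2.1.1.1 (add !r):
                        ○ open, literals {p=F, q=T, r=F, s=T, t=F}.
                      branch 2.1.2.1.1.2 (add !q):
                        × closes — contains both q and !q.
                  branch 2.1.2.1.2 (add !q, (r && q)):
                    (r && q): α-rule — add r, q.
                    × closes — contains both q and !q.
              branch 2.1.2.2 (add p):
                × closes — contains both p and !p.
      branch 2.2 (add t):
        (q -> s): β-rule — branch into !q  //  s.
          branch 2.2.1 (add !q):
            (!p || p): β-rule — branch into !p  //  p.
              branch 2.2.1.1 (add !p):
                !(q == (r && q)): β-rule — branch into q, !(r && q)  //  !q, (r && q).
                  branch 2.2.1.1.1 (add q, !(r && q)):
                    × closes — contains both q and !q.
                  branch 2.2.1.1.2 (add !q, (r && q)):
                    (r && q): α-rule — add r, q.
                    × closes — contains both q and !q.
              branch 2.2.1.2 (add p):
                × closes — contains both p and !p.
          branch 2.2.2 (add s):
            (!p || p): β-rule — branch into !p  //  p.
              branch 2.2.2.1 (add !p):
                !(q == (r && q)): β-rule — branch into q, !(r && q)  //  !q, (r && q).
                  branch 2.2.2.1.1 (add q, !(r && q)):
                    !(r && q): β-rule — branch into !r  //  !q.
                      branch 2.2.2.1.1.1 (add !r):
                        ○ open, literals {p=F, q=T, r=F, s=T, t=T}.
                      branch 2.2.2.1.1.2 (add !q):
                        × closes — contains both q and !q.
                  branch 2.2.2.1.2 (add !q, (r && q)):
                    (r && q): α-rule — add r, q.
                    × closes — contains both q and !q.
              branch 2.2.2.2 (add p):
                × closes — contains both p and !p.
24 branches closed, 4 open.
An open branch gives a countermodel: p=T, q=T, r=F, s=T, t=F (unmentioned atoms arbitrary); the premises hold there but the conclusion fails.

No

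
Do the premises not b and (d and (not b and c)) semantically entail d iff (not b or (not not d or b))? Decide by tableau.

Initial set: {(not b and (d and (not b and c))); not (d iff (not b or (not not d or b)))}.
(not b and (d and (not b and c))): α-rule — add not b, (d and (not b and c)).
(d and (not b and c)): α-rule — add d, (not b and c).
(not b and c): α-rule — add not b, c.
not (d iff (not b or (not not d or b))): β-rule — branch into d, not (not b or (not not d or b))  //  not d, (not b or (not not d or b)).
  branch 1 (add d, not (not b or (not not d or b))):
    not (not b or (not not d or b)): α-rule — add not not b, not (not not d or b).
    × closes — contains both b and not b.
  branch 2 (add not d, (not b or (not not d or b))):
    × closes — contains both d and not d.
All 2 branches close.
Every branch closed, so the premises entail the conclusion.

Yes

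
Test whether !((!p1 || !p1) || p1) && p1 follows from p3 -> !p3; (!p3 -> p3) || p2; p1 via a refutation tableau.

No

Initial set: {(p3 -> !p3); ((!p3 -> p3) || p2); p1; !(!((!p1 || !p1) || p1) && p1)}.
(p3 -> !p3): β-rule — branch into !p3  //  !p3.
  branch 1 (add !p3):
    ((!p3 -> p3) || p2): β-rule — branch into (!p3 -> p3)  //  p2.
      branch 1.1 (add (!p3 -> p3)):
        !(!((!p1 || !p1) || p1) && p1): β-rule — branch into !!((!p1 || !p1) || p1)  //  !p1.
          branch 1.1.1 (add !!((!p1 || !p1) || p1)):
            (!p3 -> p3): β-rule — branch into !!p3  //  p3.
              branch 1.1.1.1 (add !!p3):
                × closes — contains both p3 and !p3.
              branch 1.1.1.2 (add p3):
                × closes — contains both p3 and !p3.
          branch 1.1.2 (add !p1):
            × closes — contains both p1 and !p1.
      branch 1.2 (add p2):
        !(!((!p1 || !p1) || p1) && p1): β-rule — branch into !!((!p1 || !p1) || p1)  //  !p1.
          branch 1.2.1 (add !!((!p1 || !p1) || p1)):
            !!((!p1 || !p1) || p1): β-rule — branch into (!p1 || !p1)  //  p1.
              branch 1.2.1.1 (add (!p1 || !p1)):
                (!p1 || !p1): β-rule — branch into !p1  //  !p1.
                  branch 1.2.1.1.1 (add !p1):
                    × closes — contains both p1 and !p1.
                  branch 1.2.1.1.2 (add !p1):
                    × closes — contains both p1 and !p1.
              branch 1.2.1.2 (add p1):
                ○ open, literals {p1=1, p2=1, p3=0}.
          branch 1.2.2 (add !p1):
            × closes — contains both p1 and !p1.
  branch 2 (add !p3):
    ((!p3 -> p3) || p2): β-rule — branch into (!p3 -> p3)  //  p2.
      branch 2.1 (add (!p3 -> p3)):
        !(!((!p1 || !p1) || p1) && p1): β-rule — branch into !!((!p1 || !p1) || p1)  //  !p1.
          branch 2.1.1 (add !!((!p1 || !p1) || p1)):
            (!p3 -> p3): β-rule — branch into !!p3  //  p3.
              branch 2.1.1.1 (add !!p3):
                × closes — contains both p3 and !p3.
              branch 2.1.1.2 (add p3):
                × closes — contains both p3 and !p3.
          branch 2.1.2 (add !p1):
            × closes — contains both p1 and !p1.
      branch 2.2 (add p2):
        !(!((!p1 || !p1) || p1) && p1): β-rule — branch into !!((!p1 || !p1) || p1)  //  !p1.
          branch 2.2.1 (add !!((!p1 || !p1) || p1)):
            !!((!p1 || !p1) || p1): β-rule — branch into (!p1 || !p1)  //  p1.
              branch 2.2.1.1 (add (!p1 || !p1)):
                (!p1 || !p1): β-rule — branch into !p1  //  !p1.
                  branch 2.2.1.1.1 (add !p1):
                    × closes — contains both p1 and !p1.
                  branch 2.2.1.1.2 (add !p1):
                    × closes — contains both p1 and !p1.
              branch 2.2.1.2 (add p1):
                ○ open, literals {p1=1, p2=1, p3=0}.
          branch 2.2.2 (add !p1):
            × closes — contains both p1 and !p1.
12 branches closed, 2 open.
An open branch gives a countermodel: p1=1, p2=1, p3=0 (unmentioned atoms arbitrary); the premises hold there but the conclusion fails.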